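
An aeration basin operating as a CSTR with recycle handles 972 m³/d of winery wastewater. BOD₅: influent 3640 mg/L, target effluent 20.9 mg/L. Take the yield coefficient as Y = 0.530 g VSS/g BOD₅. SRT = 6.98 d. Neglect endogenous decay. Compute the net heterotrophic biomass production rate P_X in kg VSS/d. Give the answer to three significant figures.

No decay correction is needed, so Y_obs = Y = 0.530.
ΔS = 3640 − 20.9 = 3619 mg/L, so the substrate removal rate is 972 × 3619/1000 = 3518 kg BOD₅/d.
Net biomass production P_X = Y_obs × Q·(S₀ − S) = 0.5300 × 3518 = 1864 kg VSS/d.

P_X ≈ 1860 kg VSS/d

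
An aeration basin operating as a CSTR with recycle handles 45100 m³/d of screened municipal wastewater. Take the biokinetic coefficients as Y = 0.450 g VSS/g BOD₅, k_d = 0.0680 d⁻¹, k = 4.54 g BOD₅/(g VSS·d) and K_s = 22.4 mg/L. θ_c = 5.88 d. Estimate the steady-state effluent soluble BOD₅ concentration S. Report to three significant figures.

S ≈ 2.95 mg/L

From the Monod/SRT balance for a CMAS, S = K_s·(1+k_d θ_c)/[θ_c·(Y k − k_d) − 1] = 22.4 × (1 + 0.0680 × 5.88) / [5.88 × (0.450 × 4.54 − 0.0680) − 1] = 31.36 / 10.61 = 2.955 mg/L.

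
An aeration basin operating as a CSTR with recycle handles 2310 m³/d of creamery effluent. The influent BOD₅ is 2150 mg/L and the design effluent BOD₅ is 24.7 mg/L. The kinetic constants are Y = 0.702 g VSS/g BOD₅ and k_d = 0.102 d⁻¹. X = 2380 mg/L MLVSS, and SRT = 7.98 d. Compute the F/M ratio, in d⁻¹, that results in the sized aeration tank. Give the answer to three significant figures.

Rearranging the biomass balance for a CMAS with decay, V = Y·Q·ΔS·θ_c / [X·(1+k_d θ_c)] = 0.702 × 2310 × (2150 − 24.7) × 7.98 / [2380 × (1 + 0.102 × 7.98)] = 2.75×10^7 / 4317 = 6370 m³.
F/M = applied load / biomass = Q·S₀/(V·X) = 2310 × 2150 / (6370 × 2380) = 0.3276 d⁻¹.

F/M ≈ 0.328 d⁻¹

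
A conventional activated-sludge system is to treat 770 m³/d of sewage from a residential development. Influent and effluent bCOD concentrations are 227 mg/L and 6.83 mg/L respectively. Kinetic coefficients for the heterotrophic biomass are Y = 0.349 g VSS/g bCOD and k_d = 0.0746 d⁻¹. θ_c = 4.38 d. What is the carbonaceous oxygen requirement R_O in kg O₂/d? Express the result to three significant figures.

Observed yield with endogenous decay: Y_obs = Y / (1 + k_d·θ_c) = 0.349 / (1 + 0.0746 × 4.38) = 0.349 / 1.327 = 0.2630 g VSS/g bCOD.
Q·(S₀ − S) = 770 × (227 − 6.83) × 10⁻³ = 169.5 kg/d removed.
P_X = Y_obs·Q·(S₀ − S) = 0.2630 × 169.5 = 44.59 kg VSS/d.
Carbonaceous O₂ demand = substrate oxidised − cell-mass equivalent = 169.5 − 1.42 × 44.59 = 106.2 kg O₂/d.

R_O ≈ 106 kg O₂/d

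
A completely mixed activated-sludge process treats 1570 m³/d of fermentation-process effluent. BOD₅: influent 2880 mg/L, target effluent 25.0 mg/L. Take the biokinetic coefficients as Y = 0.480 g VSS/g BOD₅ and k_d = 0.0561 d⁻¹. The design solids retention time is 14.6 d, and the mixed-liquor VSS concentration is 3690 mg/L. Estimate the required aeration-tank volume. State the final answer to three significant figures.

V ≈ 4680 m³

From the SRT design equation V = Y Q (S₀−S) θ_c / [X (1 + k_d θ_c)] = 0.480 × 1570 × (2880 − 25.0) × 14.6 / [3690 × (1 + 0.0561 × 14.6)] = 3.14×10^7 / 6712 = 4680 m³.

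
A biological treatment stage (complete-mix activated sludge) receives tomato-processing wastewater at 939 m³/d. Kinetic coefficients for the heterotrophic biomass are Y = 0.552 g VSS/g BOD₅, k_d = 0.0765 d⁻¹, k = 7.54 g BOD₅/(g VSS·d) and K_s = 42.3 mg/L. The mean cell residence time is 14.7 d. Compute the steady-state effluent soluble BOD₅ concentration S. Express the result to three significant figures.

Effluent substrate depends only on kinetics and SRT: S = K_s(1 + k_d θ_c) / [θ_c(Yk − k_d) − 1] = 42.3 × (1 + 0.0765 × 14.7) / [14.7 × (0.552 × 7.54 − 0.0765) − 1] = 89.87 / 59.06 = 1.522 mg/L.

S ≈ 1.52 mg/L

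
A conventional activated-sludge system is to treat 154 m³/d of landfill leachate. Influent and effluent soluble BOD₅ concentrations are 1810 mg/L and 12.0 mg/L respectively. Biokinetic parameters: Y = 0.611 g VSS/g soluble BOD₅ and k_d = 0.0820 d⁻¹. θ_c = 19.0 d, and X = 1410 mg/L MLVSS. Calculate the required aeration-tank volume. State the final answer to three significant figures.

V ≈ 891 m³

From the SRT design equation V = Y Q (S₀−S) θ_c / [X (1 + k_d θ_c)] = 0.611 × 154 × (1810 − 12.0) × 19.0 / [1410 × (1 + 0.0820 × 19.0)] = 3.21×10^6 / 3607 = 891.2 m³.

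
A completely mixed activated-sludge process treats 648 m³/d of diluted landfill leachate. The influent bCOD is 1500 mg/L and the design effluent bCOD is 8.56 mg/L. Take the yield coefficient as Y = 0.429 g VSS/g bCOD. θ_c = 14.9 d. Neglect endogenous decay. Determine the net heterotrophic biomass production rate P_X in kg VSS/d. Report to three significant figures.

P_X ≈ 415 kg VSS/d

Since k_d ≈ 0, Y_obs = Y = 0.429 g VSS/g bCOD.
Substrate removed = Q·(S₀ − S) = 648 m³/d × (1500 − 8.56) g/m³ = 9.66×10^5 g/d = 966.5 kg/d.
Biomass produced: P_X = Y_obs·Q·ΔS = 0.4290 × 966.5 ≈ 414.6 kg VSS/d.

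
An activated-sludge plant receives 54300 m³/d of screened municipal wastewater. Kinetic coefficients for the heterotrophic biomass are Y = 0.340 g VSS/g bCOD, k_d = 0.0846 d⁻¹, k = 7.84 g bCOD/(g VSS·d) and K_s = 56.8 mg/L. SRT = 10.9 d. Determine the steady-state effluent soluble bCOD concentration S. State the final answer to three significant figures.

For a completely mixed reactor with recycle the Lawrence–McCarty relation gives S = K_s·(1 + k_d·θ_c) / [θ_c·(Y·k − k_d) − 1] = 56.8 × (1 + 0.0846 × 10.9) / [10.9 × (0.340 × 7.84 − 0.0846) − 1] = 109.2 / 27.13 = 4.024 mg/L.

S ≈ 4.02 mg/L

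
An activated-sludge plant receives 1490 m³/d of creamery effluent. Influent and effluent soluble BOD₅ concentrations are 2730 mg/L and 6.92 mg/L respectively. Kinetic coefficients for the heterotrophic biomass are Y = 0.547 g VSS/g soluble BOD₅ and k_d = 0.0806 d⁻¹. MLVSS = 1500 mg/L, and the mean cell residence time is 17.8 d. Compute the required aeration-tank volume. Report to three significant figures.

V ≈ 10800 m³

Steady-state biomass mass balance: V·X·(1 + k_d·θ_c) = Y·Q·(S₀ − S)·θ_c, so V = 0.547 × 1490 × (2730 − 6.92) × 17.8 / [1500 × (1 + 0.0806 × 17.8)] = 3.95×10^7 / 3652 = 10817 m³.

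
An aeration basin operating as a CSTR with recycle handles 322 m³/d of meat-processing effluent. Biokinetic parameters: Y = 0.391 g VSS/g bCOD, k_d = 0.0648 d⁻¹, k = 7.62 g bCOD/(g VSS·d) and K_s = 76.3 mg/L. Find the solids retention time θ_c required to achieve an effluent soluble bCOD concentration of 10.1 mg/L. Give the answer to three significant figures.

From 1/θ_c = Y·k·S/(K_s + S) − k_d: Y·k·S/(K_s+S) = 0.391 × 7.62 × 10.1 / (76.3 + 10.1) = 0.3483 d⁻¹.
θ_c = 1/(μ − k_d) = 1/(0.3483 − 0.0648) = 1/0.2835 = 3.527 d.

θ_c ≈ 3.53 d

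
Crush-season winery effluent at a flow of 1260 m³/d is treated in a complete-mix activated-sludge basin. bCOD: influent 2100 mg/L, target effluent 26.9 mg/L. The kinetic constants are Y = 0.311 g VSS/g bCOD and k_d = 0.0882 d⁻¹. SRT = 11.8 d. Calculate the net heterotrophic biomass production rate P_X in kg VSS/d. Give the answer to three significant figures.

P_X ≈ 398 kg VSS/d

Observed yield with endogenous decay: Y_obs = Y / (1 + k_d·θ_c) = 0.311 / (1 + 0.0882 × 11.8) = 0.311 / 2.041 = 0.1524 g VSS/g bCOD.
Mass of bCOD removed per day: Q(S₀ − S) = 1260 × 2073 g/m³ = 2612 kg/d.
So the net sludge growth is P_X = 0.1524 × 2612 = 398.1 kg VSS/d.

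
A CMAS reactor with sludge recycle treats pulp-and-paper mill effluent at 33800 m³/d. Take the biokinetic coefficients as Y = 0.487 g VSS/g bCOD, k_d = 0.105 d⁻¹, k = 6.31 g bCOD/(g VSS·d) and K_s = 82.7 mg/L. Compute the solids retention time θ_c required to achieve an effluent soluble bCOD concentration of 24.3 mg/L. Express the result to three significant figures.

θ_c ≈ 1.69 d

From 1/θ_c = Y·k·S/(K_s + S) − k_d: Y·k·S/(K_s+S) = 0.487 × 6.31 × 24.3 / (82.7 + 24.3) = 0.6979 d⁻¹.
θ_c = 1/(μ − k_d) = 1/(0.6979 − 0.105) = 1/0.5929 = 1.687 d.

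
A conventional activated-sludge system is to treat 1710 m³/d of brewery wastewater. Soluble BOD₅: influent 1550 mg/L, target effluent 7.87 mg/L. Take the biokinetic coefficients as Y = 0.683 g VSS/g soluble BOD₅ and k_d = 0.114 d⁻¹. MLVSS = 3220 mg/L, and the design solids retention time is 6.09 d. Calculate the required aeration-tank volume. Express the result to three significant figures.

From the SRT design equation V = Y Q (S₀−S) θ_c / [X (1 + k_d θ_c)] = 0.683 × 1710 × (1550 − 7.87) × 6.09 / [3220 × (1 + 0.114 × 6.09)] = 1.1×10^7 / 5456 = 2011 m³.

V ≈ 2010 m³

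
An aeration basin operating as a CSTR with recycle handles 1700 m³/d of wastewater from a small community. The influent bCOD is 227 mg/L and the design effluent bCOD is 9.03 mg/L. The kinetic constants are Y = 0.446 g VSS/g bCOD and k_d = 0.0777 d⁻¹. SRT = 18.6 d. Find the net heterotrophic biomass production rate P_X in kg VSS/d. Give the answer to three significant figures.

Observed yield with endogenous decay: Y_obs = Y / (1 + k_d·θ_c) = 0.446 / (1 + 0.0777 × 18.6) = 0.446 / 2.445 = 0.1824 g VSS/g bCOD.
ΔS = 227 − 9.03 = 218.0 mg/L, so the substrate removal rate is 1700 × 218.0/1000 = 370.5 kg bCOD/d.
Net biomass production P_X = Y_obs × Q·(S₀ − S) = 0.1824 × 370.5 = 67.59 kg VSS/d.

P_X ≈ 67.6 kg VSS/d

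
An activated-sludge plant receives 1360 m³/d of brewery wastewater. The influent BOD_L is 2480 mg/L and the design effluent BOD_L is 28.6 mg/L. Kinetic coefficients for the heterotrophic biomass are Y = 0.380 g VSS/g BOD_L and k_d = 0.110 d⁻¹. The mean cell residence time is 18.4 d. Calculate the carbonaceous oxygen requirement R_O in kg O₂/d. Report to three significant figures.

R_O ≈ 2740 kg O₂/d

Y_obs = Y / (1 + k_d θ_c) = 0.380 / (1 + 0.110 × 18.4) = 0.380 / 3.024 = 0.1257.
Substrate removed = Q·(S₀ − S) = 1360 m³/d × (2480 − 28.6) g/m³ = 3.33×10^6 g/d = 3334 kg/d.
Biomass synthesised: P_X = Y_obs × 3334 = 418.9 kg VSS/d.
R_O = Q·(S₀ − S) − 1.42·P_X = 3334 − 1.42 × 418.9 = 2739 kg O₂/d.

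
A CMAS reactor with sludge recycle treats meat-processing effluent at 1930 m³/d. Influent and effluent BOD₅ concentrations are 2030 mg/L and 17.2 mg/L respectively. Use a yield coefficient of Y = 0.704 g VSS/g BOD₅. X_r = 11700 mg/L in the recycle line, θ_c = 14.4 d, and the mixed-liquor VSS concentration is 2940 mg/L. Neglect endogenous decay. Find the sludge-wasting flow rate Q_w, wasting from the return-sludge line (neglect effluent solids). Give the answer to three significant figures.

Q_w ≈ 234 m³/d

Biomass mass balance (decay neglected): V·X = Y·Q·(S₀ − S)·θ_c, so V = 0.704 × 1930 × (2030 − 17.2) × 14.4 / 2940 = 13395 m³.
Q_w = (V·X)/(θ_c X_r) = 13395 × 2940 / (14.4 × 11700) = 233.7 m³/d.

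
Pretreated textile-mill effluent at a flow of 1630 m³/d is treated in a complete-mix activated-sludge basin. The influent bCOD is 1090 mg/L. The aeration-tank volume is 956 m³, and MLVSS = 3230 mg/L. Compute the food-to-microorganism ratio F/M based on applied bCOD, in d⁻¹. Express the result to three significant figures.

F/M = applied load / biomass = Q·S₀/(V·X) = 1630 × 1090 / (956.0 × 3230) = 0.5754 d⁻¹.

F/M ≈ 0.575 d⁻¹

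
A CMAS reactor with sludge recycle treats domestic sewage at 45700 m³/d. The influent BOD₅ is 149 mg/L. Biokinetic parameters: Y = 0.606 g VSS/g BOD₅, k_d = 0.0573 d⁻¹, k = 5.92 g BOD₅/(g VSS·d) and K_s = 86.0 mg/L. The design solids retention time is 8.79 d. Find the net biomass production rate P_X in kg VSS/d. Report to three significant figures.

P_X ≈ 2660 kg VSS/d

Effluent substrate depends only on kinetics and SRT: S = K_s(1 + k_d θ_c) / [θ_c(Yk − k_d) − 1] = 86.0 × (1 + 0.0573 × 8.79) / [8.79 × (0.606 × 5.92 − 0.0573) − 1] = 129.3 / 30.03 = 4.306 mg/L.
Y_obs = Y / (1 + k_d θ_c) = 0.606 / (1 + 0.0573 × 8.79) = 0.606 / 1.504 = 0.4030.
Q·(S₀ − S) = 45700 × (149 − 4.31) × 10⁻³ = 6612 kg/d removed.
Net biomass production P_X = Y_obs × Q·(S₀ − S) = 0.4030 × 6612 = 2665 kg VSS/d.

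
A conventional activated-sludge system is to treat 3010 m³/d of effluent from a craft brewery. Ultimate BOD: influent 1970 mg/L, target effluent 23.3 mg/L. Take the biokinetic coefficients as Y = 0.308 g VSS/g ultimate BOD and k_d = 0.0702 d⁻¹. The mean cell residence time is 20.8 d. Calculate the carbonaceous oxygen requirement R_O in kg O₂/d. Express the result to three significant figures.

R_O ≈ 4820 kg O₂/d

Correct the yield for decay: Y_obs = Y/(1 + k_d θ_c) = 0.308 / (1 + 0.0702 × 20.8) = 0.308 / 2.460 = 0.1252.
ΔS = 1970 − 23.3 = 1947 mg/L, so the substrate removal rate is 3010 × 1947/1000 = 5860 kg ultimate BOD/d.
Net sludge production P_X = 0.1252 × 5860 = 733.6 kg VSS/d.
Carbonaceous O₂ demand = substrate oxidised − cell-mass equivalent = 5860 − 1.42 × 733.6 = 4818 kg O₂/d.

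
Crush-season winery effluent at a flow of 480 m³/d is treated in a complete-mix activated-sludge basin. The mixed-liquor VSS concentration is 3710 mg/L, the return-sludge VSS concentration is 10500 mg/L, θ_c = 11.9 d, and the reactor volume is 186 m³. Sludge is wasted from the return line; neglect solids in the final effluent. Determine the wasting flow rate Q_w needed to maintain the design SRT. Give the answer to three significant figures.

θ_c = V·X/(Q_w·X_r) when wasting from the recycle, so Q_w = V·X/(θ_c·X_r) = 186.0 × 3710 / (11.9 × 10500) = 5.523 m³/d.

Q_w ≈ 5.52 m³/d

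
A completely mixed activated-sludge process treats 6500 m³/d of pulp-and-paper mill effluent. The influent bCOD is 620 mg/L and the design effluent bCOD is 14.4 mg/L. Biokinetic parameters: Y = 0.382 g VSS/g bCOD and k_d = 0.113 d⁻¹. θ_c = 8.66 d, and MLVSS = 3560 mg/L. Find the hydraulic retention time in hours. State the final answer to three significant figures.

τ ≈ 6.83 h

Rearranging the biomass balance for a CMAS with decay, V = Y·Q·ΔS·θ_c / [X·(1+k_d θ_c)] = 0.382 × 6500 × (620 − 14.4) × 8.66 / [3560 × (1 + 0.113 × 8.66)] = 1.3×10^7 / 7044 = 1849 m³.
HRT = V/Q = 1849 m³ / 6500 m³·d⁻¹ = 0.2844 d × 24 = 6.826 h.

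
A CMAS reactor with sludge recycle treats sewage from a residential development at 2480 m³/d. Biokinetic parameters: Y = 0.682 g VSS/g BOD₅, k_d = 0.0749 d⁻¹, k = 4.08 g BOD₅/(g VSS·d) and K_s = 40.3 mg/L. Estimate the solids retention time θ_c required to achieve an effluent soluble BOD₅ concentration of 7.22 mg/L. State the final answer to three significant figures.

From 1/θ_c = Y·k·S/(K_s + S) − k_d: Y·k·S/(K_s+S) = 0.682 × 4.08 × 7.22 / (40.3 + 7.22) = 0.4228 d⁻¹.
θ_c = 1/(μ − k_d) = 1/(0.4228 − 0.0749) = 1/0.3479 = 2.875 d.

θ_c ≈ 2.87 d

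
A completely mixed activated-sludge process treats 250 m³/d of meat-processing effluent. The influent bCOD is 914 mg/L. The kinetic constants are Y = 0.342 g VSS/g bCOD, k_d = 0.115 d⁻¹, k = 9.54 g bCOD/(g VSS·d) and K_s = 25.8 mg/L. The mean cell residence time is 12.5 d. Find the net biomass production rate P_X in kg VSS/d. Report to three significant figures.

P_X ≈ 32.0 kg VSS/d

From the Monod/SRT balance for a CMAS, S = K_s·(1+k_d θ_c)/[θ_c·(Y k − k_d) − 1] = 25.8 × (1 + 0.115 × 12.5) / [12.5 × (0.342 × 9.54 − 0.115) − 1] = 62.89 / 38.35 = 1.640 mg/L.
Correct the yield for decay: Y_obs = Y/(1 + k_d θ_c) = 0.342 / (1 + 0.115 × 12.5) = 0.342 / 2.438 = 0.1403.
ΔS = 914 − 1.64 = 912.4 mg/L, so the substrate removal rate is 250 × 912.4/1000 = 228.1 kg bCOD/d.
Biomass produced: P_X = Y_obs·Q·ΔS = 0.1403 × 228.1 ≈ 32.00 kg VSS/d.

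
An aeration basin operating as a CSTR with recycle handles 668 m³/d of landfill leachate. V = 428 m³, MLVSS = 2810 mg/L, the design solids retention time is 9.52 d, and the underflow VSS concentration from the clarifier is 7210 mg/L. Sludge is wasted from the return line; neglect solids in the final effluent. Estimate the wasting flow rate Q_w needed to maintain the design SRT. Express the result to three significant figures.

Q_w ≈ 17.5 m³/d

Wasting from the return line (neglecting effluent solids): Q_w = V·X / (θ_c·X_r) = 428.0 × 2810 / (9.52 × 7210) = 17.52 m³/d.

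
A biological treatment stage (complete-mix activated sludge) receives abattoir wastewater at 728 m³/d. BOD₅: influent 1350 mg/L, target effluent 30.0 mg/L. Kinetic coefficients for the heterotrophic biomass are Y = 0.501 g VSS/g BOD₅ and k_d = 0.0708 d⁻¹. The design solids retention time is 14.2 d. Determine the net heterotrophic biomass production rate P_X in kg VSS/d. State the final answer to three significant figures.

Correct the yield for decay: Y_obs = Y/(1 + k_d θ_c) = 0.501 / (1 + 0.0708 × 14.2) = 0.501 / 2.005 = 0.2498.
Mass of BOD₅ removed per day: Q(S₀ − S) = 728 × 1320 g/m³ = 961.0 kg/d.
Net biomass production P_X = Y_obs × Q·(S₀ − S) = 0.2498 × 961.0 = 240.1 kg VSS/d.

P_X ≈ 240 kg VSS/d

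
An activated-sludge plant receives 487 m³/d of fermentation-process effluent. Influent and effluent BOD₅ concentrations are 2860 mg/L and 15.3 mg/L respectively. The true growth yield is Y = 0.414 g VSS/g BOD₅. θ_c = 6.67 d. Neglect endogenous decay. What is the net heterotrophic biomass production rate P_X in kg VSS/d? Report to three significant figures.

P_X ≈ 574 kg VSS/d

Since k_d ≈ 0, Y_obs = Y = 0.414 g VSS/g BOD₅.
Mass of BOD₅ removed per day: Q(S₀ − S) = 487 × 2845 g/m³ = 1385 kg/d.
So the net sludge growth is P_X = 0.4140 × 1385 = 573.5 kg VSS/d.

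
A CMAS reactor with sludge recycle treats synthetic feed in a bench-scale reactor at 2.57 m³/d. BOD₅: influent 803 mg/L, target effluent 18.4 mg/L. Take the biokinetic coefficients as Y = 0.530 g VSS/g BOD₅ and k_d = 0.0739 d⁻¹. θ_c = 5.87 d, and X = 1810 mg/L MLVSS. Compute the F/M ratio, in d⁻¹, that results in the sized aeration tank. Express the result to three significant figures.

F/M ≈ 0.472 d⁻¹

Rearranging the biomass balance for a CMAS with decay, V = Y·Q·ΔS·θ_c / [X·(1+k_d θ_c)] = 0.530 × 2.57 × (803 − 18.4) × 5.87 / [1810 × (1 + 0.0739 × 5.87)] = 6.27×10^3 / 2595 = 2.417 m³.
F/M = Q·S₀ / (V·X) = 2.57 × 803 / (2.417 × 1810) = 0.4717 g BOD₅·(g VSS·d)⁻¹.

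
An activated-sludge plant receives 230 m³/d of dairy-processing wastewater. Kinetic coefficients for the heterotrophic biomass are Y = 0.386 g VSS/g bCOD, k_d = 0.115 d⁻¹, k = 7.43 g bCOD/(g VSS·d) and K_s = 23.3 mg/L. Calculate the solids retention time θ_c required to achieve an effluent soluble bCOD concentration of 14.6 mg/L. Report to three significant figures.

At the target effluent, Y k S/(K_s+S) = 0.386×7.43×14.6/37.90 = 1.105 d⁻¹.
θ_c = 1/(μ − k_d) = 1/(1.105 − 0.115) = 1/0.9898 = 1.010 d.

θ_c ≈ 1.01 d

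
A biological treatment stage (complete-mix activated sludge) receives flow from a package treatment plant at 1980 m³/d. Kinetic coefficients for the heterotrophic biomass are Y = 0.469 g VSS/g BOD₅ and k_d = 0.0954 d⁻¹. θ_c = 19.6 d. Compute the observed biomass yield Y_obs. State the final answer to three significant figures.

Y_obs ≈ 0.163 g VSS/g BOD₅

Correct the yield for decay: Y_obs = Y/(1 + k_d θ_c) = 0.469 / (1 + 0.0954 × 19.6) = 0.469 / 2.870 = 0.1634.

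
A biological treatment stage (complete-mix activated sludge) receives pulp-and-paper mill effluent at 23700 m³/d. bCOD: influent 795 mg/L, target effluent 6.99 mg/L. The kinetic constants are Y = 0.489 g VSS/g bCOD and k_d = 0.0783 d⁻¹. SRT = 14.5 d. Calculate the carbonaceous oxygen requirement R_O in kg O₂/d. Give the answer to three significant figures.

Correct the yield for decay: Y_obs = Y/(1 + k_d θ_c) = 0.489 / (1 + 0.0783 × 14.5) = 0.489 / 2.135 = 0.2290.
Substrate removed = Q·(S₀ − S) = 23700 m³/d × (795 − 6.99) g/m³ = 1.87×10^7 g/d = 18676 kg/d.
P_X = Y_obs·Q·(S₀ − S) = 0.2290 × 18676 = 4277 kg VSS/d.
R_O = Q·(S₀ − S) − 1.42·P_X = 18676 − 1.42 × 4277 = 12603 kg O₂/d.

R_O ≈ 12600 kg O₂/d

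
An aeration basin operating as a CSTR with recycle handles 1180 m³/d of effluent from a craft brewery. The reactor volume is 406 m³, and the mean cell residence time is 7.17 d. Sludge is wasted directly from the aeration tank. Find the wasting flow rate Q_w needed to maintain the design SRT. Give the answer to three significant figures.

Wasting from the aeration tank: Q_w = V / θ_c = 406.0 / 7.17 = 56.62 m³/d.

Q_w ≈ 56.6 m³/d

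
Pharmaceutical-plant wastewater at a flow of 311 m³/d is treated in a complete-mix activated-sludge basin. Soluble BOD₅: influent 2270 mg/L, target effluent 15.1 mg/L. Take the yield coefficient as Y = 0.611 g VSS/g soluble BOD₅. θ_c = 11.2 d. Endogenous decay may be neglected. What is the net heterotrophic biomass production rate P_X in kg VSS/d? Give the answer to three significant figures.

P_X ≈ 428 kg VSS/d

With endogenous decay neglected, the observed yield equals the true yield: Y_obs = Y = 0.611 g VSS/g soluble BOD₅.
ΔS = 2270 − 15.1 = 2255 mg/L, so the substrate removal rate is 311 × 2255/1000 = 701.3 kg soluble BOD₅/d.
Biomass produced: P_X = Y_obs·Q·ΔS = 0.6110 × 701.3 ≈ 428.5 kg VSS/d.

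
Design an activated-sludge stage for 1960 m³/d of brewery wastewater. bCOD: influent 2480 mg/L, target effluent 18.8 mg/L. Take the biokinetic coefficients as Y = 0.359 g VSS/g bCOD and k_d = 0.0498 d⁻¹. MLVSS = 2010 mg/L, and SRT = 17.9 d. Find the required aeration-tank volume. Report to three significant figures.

From the SRT design equation V = Y Q (S₀−S) θ_c / [X (1 + k_d θ_c)] = 0.359 × 1960 × (2480 − 18.8) × 17.9 / [2010 × (1 + 0.0498 × 17.9)] = 3.1×10^7 / 3802 = 8154 m³.

V ≈ 8150 m³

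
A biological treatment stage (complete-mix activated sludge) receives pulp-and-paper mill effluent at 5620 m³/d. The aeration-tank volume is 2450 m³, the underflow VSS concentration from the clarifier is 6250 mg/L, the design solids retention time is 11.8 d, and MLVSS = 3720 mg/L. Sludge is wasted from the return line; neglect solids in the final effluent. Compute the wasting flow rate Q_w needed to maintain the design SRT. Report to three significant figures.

Q_w ≈ 124 m³/d

θ_c = V·X/(Q_w·X_r) when wasting from the recycle, so Q_w = V·X/(θ_c·X_r) = 2450 × 3720 / (11.8 × 6250) = 123.6 m³/d.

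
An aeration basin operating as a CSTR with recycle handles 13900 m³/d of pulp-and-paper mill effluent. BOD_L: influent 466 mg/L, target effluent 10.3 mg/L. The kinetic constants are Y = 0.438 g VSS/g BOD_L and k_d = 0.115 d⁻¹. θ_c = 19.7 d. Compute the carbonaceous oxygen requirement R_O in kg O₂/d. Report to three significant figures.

Correct the yield for decay: Y_obs = Y/(1 + k_d θ_c) = 0.438 / (1 + 0.115 × 19.7) = 0.438 / 3.265 = 0.1341.
Mass of BOD_L removed per day: Q(S₀ − S) = 13900 × 455.7 g/m³ = 6334 kg/d.
Biomass synthesised: P_X = Y_obs × 6334 = 849.6 kg VSS/d.
R_O = Q·(S₀ − S) − 1.42·P_X = 6334 − 1.42 × 849.6 = 5128 kg O₂/d.

R_O ≈ 5130 kg O₂/d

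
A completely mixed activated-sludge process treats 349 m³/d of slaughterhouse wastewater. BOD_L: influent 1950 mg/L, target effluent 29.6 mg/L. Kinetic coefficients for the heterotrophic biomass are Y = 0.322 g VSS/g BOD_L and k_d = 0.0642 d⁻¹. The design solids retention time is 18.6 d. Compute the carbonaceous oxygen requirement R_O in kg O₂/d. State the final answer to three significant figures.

R_O ≈ 531 kg O₂/d

Observed yield with endogenous decay: Y_obs = Y / (1 + k_d·θ_c) = 0.322 / (1 + 0.0642 × 18.6) = 0.322 / 2.194 = 0.1468 g VSS/g BOD_L.
Substrate removed = Q·(S₀ − S) = 349 m³/d × (1950 − 29.6) g/m³ = 6.7×10^5 g/d = 670.2 kg/d.
Net sludge production P_X = 0.1468 × 670.2 = 98.36 kg VSS/d.
R_O = Q·(S₀ − S) − 1.42·P_X = 670.2 − 1.42 × 98.36 = 530.6 kg O₂/d.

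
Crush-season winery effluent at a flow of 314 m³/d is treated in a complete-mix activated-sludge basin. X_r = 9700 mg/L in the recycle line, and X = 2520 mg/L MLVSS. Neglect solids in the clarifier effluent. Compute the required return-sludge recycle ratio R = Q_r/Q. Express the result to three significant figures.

R ≈ 0.351

Solids balance on the clarifier gives (1+R)X = R·X_r, so R = X/(X_r − X) = 2520 / (9700 − 2520) = 0.3510.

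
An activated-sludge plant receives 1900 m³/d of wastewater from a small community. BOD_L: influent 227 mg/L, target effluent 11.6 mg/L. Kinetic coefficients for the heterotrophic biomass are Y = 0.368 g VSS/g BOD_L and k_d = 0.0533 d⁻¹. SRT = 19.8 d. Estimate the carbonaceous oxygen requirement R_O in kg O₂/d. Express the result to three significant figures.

R_O ≈ 305 kg O₂/d

Correct the yield for decay: Y_obs = Y/(1 + k_d θ_c) = 0.368 / (1 + 0.0533 × 19.8) = 0.368 / 2.055 = 0.1790.
Mass of BOD_L removed per day: Q(S₀ − S) = 1900 × 215.4 g/m³ = 409.3 kg/d.
P_X = Y_obs·Q·(S₀ − S) = 0.1790 × 409.3 = 73.28 kg VSS/d.
R_O = Q·(S₀ − S) − 1.42·P_X = 409.3 − 1.42 × 73.28 = 305.2 kg O₂/d.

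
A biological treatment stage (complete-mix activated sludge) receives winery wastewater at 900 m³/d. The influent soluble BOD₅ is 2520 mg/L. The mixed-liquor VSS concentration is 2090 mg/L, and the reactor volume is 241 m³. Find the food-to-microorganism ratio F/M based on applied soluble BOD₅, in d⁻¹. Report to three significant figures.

F/M = applied load / biomass = Q·S₀/(V·X) = 900 × 2520 / (241.0 × 2090) = 4.503 d⁻¹.

F/M ≈ 4.50 d⁻¹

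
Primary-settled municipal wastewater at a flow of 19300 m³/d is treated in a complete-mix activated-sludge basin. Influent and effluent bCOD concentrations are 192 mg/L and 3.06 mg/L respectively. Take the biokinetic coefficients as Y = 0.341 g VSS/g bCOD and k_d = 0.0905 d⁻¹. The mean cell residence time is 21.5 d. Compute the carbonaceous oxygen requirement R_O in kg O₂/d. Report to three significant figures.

Observed yield with endogenous decay: Y_obs = Y / (1 + k_d·θ_c) = 0.341 / (1 + 0.0905 × 21.5) = 0.341 / 2.946 = 0.1158 g VSS/g bCOD.
Substrate removed = Q·(S₀ − S) = 19300 m³/d × (192 − 3.06) g/m³ = 3.65×10^6 g/d = 3647 kg/d.
P_X = Y_obs·Q·(S₀ − S) = 0.1158 × 3647 = 422.1 kg VSS/d.
R_O = Q·(S₀ − S) − 1.42·P_X = 3647 − 1.42 × 422.1 = 3047 kg O₂/d.

R_O ≈ 3050 kg O₂/d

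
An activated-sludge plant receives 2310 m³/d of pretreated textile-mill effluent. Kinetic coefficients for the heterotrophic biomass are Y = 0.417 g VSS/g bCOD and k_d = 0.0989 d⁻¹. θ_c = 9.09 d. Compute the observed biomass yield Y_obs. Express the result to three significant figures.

Correct the yield for decay: Y_obs = Y/(1 + k_d θ_c) = 0.417 / (1 + 0.0989 × 9.09) = 0.417 / 1.899 = 0.2196.

Y_obs ≈ 0.220 g VSS/g bCOD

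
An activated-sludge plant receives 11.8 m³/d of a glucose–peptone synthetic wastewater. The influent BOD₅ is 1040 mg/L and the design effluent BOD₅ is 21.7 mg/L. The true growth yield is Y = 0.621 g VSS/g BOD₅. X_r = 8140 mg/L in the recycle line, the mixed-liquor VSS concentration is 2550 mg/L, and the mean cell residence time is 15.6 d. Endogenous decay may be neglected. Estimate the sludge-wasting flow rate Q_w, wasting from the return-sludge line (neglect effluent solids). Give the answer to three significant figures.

Q_w ≈ 0.917 m³/d

Biomass mass balance (decay neglected): V·X = Y·Q·(S₀ − S)·θ_c, so V = 0.621 × 11.8 × (1040 − 21.7) × 15.6 / 2550 = 45.65 m³.
Wasting from the return line (neglecting effluent solids): Q_w = V·X / (θ_c·X_r) = 45.65 × 2550 / (15.6 × 8140) = 0.9167 m³/d.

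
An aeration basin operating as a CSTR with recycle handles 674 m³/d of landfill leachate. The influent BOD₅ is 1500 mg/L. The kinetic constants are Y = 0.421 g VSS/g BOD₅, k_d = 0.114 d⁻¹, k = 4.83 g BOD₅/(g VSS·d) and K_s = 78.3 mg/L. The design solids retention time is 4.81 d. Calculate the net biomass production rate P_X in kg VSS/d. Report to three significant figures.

P_X ≈ 272 kg VSS/d

Effluent substrate depends only on kinetics and SRT: S = K_s(1 + k_d θ_c) / [θ_c(Yk − k_d) − 1] = 78.3 × (1 + 0.114 × 4.81) / [4.81 × (0.421 × 4.83 − 0.114) − 1] = 121.2 / 8.232 = 14.73 mg/L.
Y_obs = Y / (1 + k_d θ_c) = 0.421 / (1 + 0.114 × 4.81) = 0.421 / 1.548 = 0.2719.
ΔS = 1500 − 14.7 = 1485 mg/L, so the substrate removal rate is 674 × 1485/1000 = 1001 kg BOD₅/d.
P_X = Y_obs · Q(S₀ − S) = 0.2719 × 1001 = 272.2 kg VSS/d.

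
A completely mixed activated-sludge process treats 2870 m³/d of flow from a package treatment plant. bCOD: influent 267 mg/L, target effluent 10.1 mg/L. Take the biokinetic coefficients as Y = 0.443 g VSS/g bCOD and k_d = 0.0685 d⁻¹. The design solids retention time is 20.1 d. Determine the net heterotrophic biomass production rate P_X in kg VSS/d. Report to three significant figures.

P_X ≈ 137 kg VSS/d

Observed yield with endogenous decay: Y_obs = Y / (1 + k_d·θ_c) = 0.443 / (1 + 0.0685 × 20.1) = 0.443 / 2.377 = 0.1864 g VSS/g bCOD.
Q·(S₀ − S) = 2870 × (267 − 10.1) × 10⁻³ = 737.3 kg/d removed.
Net biomass production P_X = Y_obs × Q·(S₀ − S) = 0.1864 × 737.3 = 137.4 kg VSS/d.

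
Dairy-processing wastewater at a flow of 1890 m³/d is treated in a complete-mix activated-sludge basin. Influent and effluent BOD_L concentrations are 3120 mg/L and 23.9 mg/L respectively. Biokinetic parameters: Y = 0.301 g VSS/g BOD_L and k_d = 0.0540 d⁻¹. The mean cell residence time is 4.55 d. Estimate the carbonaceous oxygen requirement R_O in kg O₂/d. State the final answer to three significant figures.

R_O ≈ 3840 kg O₂/d

Observed yield with endogenous decay: Y_obs = Y / (1 + k_d·θ_c) = 0.301 / (1 + 0.0540 × 4.55) = 0.301 / 1.246 = 0.2416 g VSS/g BOD_L.
Substrate removed = Q·(S₀ − S) = 1890 m³/d × (3120 − 23.9) g/m³ = 5.85×10^6 g/d = 5852 kg/d.
Biomass synthesised: P_X = Y_obs × 5852 = 1414 kg VSS/d.
R_O = Q·ΔS − 1.42 P_X = 5852 − 2008 = 3844 kg O₂/d.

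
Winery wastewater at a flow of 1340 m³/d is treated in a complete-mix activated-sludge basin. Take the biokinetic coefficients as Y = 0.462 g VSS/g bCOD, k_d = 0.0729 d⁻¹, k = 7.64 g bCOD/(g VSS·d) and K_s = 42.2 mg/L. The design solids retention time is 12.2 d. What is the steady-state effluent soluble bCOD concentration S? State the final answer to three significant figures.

Effluent substrate depends only on kinetics and SRT: S = K_s(1 + k_d θ_c) / [θ_c(Yk − k_d) − 1] = 42.2 × (1 + 0.0729 × 12.2) / [12.2 × (0.462 × 7.64 − 0.0729) − 1] = 79.73 / 41.17 = 1.937 mg/L.

S ≈ 1.94 mg/L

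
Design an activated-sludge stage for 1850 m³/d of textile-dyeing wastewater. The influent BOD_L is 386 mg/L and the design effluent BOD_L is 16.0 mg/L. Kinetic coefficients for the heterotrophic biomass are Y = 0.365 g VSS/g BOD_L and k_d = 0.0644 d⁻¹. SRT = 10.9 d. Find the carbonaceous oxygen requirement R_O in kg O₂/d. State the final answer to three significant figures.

R_O ≈ 476 kg O₂/d

The observed yield is Y_obs = Y/(1 + k_d·θ_c) = 0.365 / (1 + 0.0644 × 10.9) = 0.365 / 1.702 = 0.2145 g VSS per g BOD_L removed.
Substrate removed = Q·(S₀ − S) = 1850 m³/d × (386 − 16.0) g/m³ = 6.84×10^5 g/d = 684.5 kg/d.
P_X = Y_obs·Q·(S₀ − S) = 0.2145 × 684.5 = 146.8 kg VSS/d.
R_O = Q·(S₀ − S) − 1.42·P_X = 684.5 − 1.42 × 146.8 = 476.0 kg O₂/d.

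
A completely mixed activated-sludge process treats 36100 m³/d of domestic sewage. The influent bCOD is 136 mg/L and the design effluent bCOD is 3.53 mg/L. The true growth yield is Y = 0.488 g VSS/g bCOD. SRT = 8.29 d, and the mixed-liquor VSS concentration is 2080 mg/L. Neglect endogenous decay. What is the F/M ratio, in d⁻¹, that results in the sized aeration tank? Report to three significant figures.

F/M ≈ 0.254 d⁻¹

V·X = Y·Q·ΔS·θ_c gives V = 0.488 × 36100 × (136 − 3.53) × 8.29 / 2080 = 9301 m³.
F/M = Q·S₀ / (V·X) = 36100 × 136 / (9301 × 2080) = 0.2538 g bCOD·(g VSS·d)⁻¹.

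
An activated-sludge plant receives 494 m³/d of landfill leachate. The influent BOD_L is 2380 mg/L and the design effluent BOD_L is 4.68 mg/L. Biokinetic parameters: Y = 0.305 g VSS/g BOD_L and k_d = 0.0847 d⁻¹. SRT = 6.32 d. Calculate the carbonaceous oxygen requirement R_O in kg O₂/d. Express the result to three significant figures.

R_O ≈ 842 kg O₂/d

Correct the yield for decay: Y_obs = Y/(1 + k_d θ_c) = 0.305 / (1 + 0.0847 × 6.32) = 0.305 / 1.535 = 0.1987.
Q·(S₀ − S) = 494 × (2380 − 4.68) × 10⁻³ = 1173 kg/d removed.
Biomass synthesised: P_X = Y_obs × 1173 = 233.1 kg VSS/d.
R_O = Q·(S₀ − S) − 1.42·P_X = 1173 − 1.42 × 233.1 = 842.4 kg O₂/d.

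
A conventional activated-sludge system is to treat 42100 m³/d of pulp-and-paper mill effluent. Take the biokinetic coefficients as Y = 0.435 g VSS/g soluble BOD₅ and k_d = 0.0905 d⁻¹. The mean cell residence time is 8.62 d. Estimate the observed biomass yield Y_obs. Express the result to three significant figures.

Y_obs ≈ 0.244 g VSS/g soluble BOD₅

The observed yield is Y_obs = Y/(1 + k_d·θ_c) = 0.435 / (1 + 0.0905 × 8.62) = 0.435 / 1.780 = 0.2444 g VSS per g soluble BOD₅ removed.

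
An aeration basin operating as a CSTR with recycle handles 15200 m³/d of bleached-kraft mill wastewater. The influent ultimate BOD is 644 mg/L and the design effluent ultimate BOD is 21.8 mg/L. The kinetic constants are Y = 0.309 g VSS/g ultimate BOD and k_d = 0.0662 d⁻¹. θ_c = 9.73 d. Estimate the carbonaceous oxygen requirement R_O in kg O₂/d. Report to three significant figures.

R_O ≈ 6930 kg O₂/d

The observed yield is Y_obs = Y/(1 + k_d·θ_c) = 0.309 / (1 + 0.0662 × 9.73) = 0.309 / 1.644 = 0.1879 g VSS per g ultimate BOD removed.
Mass of ultimate BOD removed per day: Q(S₀ − S) = 15200 × 622.2 g/m³ = 9457 kg/d.
Biomass synthesised: P_X = Y_obs × 9457 = 1777 kg VSS/d.
Carbonaceous O₂ demand = substrate oxidised − cell-mass equivalent = 9457 − 1.42 × 1777 = 6933 kg O₂/d.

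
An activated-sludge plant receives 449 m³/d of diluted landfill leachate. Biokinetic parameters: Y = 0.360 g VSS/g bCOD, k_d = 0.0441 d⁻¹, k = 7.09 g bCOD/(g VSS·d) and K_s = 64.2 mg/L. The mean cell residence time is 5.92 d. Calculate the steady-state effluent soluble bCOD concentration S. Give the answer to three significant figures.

S ≈ 5.85 mg/L

From the Monod/SRT balance for a CMAS, S = K_s·(1+k_d θ_c)/[θ_c·(Y k − k_d) − 1] = 64.2 × (1 + 0.0441 × 5.92) / [5.92 × (0.360 × 7.09 − 0.0441) − 1] = 80.96 / 13.85 = 5.846 mg/L.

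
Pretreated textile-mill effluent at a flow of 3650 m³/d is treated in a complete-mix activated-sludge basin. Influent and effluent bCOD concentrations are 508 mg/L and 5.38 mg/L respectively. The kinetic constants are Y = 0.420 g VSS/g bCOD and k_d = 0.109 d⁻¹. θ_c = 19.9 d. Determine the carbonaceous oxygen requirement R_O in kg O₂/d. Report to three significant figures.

Observed yield with endogenous decay: Y_obs = Y / (1 + k_d·θ_c) = 0.420 / (1 + 0.109 × 19.9) = 0.420 / 3.169 = 0.1325 g VSS/g bCOD.
ΔS = 508 − 5.38 = 502.6 mg/L, so the substrate removal rate is 3650 × 502.6/1000 = 1835 kg bCOD/d.
Net sludge production P_X = 0.1325 × 1835 = 243.1 kg VSS/d.
R_O = Q·(S₀ − S) − 1.42·P_X = 1835 − 1.42 × 243.1 = 1489 kg O₂/d.

R_O ≈ 1490 kg O₂/d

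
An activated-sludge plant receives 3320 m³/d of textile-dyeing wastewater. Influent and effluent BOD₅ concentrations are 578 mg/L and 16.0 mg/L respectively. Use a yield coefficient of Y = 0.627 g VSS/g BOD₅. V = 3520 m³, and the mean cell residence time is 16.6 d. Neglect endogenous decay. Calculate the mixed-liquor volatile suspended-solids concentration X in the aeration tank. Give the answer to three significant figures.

X = Y·Q·ΔS·θ_c / V = 0.627 × 3320 × (578 − 16.0) × 16.6 / 3520 = 5517 mg/L.

X ≈ 5520 mg/L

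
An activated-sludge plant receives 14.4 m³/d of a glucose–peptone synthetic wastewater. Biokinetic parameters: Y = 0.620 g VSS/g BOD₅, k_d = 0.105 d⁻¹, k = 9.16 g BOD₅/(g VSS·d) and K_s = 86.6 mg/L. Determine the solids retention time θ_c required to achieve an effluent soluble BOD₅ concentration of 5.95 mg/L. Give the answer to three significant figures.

Specific growth rate at S = 5.95 mg/L: μ = YkS/(K_s+S) = 0.620·9.16·5.95/(86.6+5.95) = 0.3651 d⁻¹.
1/θ_c = 0.3651 − 0.105 = 0.2601 d⁻¹, so θ_c = 3.844 d.

θ_c ≈ 3.84 d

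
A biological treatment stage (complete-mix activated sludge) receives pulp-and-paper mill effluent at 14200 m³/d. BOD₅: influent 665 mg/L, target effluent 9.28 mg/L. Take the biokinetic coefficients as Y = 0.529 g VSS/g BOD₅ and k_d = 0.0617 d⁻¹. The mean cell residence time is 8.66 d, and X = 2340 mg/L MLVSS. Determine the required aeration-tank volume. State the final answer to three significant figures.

Steady-state biomass mass balance: V·X·(1 + k_d·θ_c) = Y·Q·(S₀ − S)·θ_c, so V = 0.529 × 14200 × (665 − 9.28) × 8.66 / [2340 × (1 + 0.0617 × 8.66)] = 4.27×10^7 / 3590 = 11881 m³.

V ≈ 11900 m³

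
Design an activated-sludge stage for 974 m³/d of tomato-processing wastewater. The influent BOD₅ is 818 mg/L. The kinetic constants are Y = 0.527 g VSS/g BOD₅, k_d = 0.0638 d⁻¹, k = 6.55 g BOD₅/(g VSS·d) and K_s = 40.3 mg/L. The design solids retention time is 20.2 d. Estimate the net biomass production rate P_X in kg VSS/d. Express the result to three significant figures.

P_X ≈ 183 kg VSS/d

From the Monod/SRT balance for a CMAS, S = K_s·(1+k_d θ_c)/[θ_c·(Y k − k_d) − 1] = 40.3 × (1 + 0.0638 × 20.2) / [20.2 × (0.527 × 6.55 − 0.0638) − 1] = 92.24 / 67.44 = 1.368 mg/L.
Observed yield with endogenous decay: Y_obs = Y / (1 + k_d·θ_c) = 0.527 / (1 + 0.0638 × 20.2) = 0.527 / 2.289 = 0.2303 g VSS/g BOD₅.
ΔS = 818 − 1.37 = 816.6 mg/L, so the substrate removal rate is 974 × 816.6/1000 = 795.4 kg BOD₅/d.
P_X = Y_obs · Q(S₀ − S) = 0.2303 × 795.4 = 183.1 kg VSS/d.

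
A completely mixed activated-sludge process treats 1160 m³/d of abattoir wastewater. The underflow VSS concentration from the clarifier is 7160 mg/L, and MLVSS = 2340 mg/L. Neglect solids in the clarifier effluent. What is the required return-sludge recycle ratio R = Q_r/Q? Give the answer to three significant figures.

R ≈ 0.485

Mass balance around the secondary clarifier (neglecting effluent solids): R = X / (X_r − X) = 2340 / (7160 − 2340) = 0.4855.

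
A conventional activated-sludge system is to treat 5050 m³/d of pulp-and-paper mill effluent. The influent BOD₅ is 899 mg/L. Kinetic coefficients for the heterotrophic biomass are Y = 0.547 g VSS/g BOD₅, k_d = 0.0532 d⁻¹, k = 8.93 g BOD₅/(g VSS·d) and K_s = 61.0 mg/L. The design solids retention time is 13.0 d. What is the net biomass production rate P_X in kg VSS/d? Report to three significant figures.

Effluent substrate depends only on kinetics and SRT: S = K_s(1 + k_d θ_c) / [θ_c(Yk − k_d) − 1] = 61.0 × (1 + 0.0532 × 13.0) / [13.0 × (0.547 × 8.93 − 0.0532) − 1] = 103.2 / 61.81 = 1.669 mg/L.
Y_obs = Y / (1 + k_d θ_c) = 0.547 / (1 + 0.0532 × 13.0) = 0.547 / 1.692 = 0.3234.
ΔS = 899 − 1.67 = 897.3 mg/L, so the substrate removal rate is 5050 × 897.3/1000 = 4532 kg BOD₅/d.
So the net sludge growth is P_X = 0.3234 × 4532 = 1465 kg VSS/d.

P_X ≈ 1470 kg VSS/d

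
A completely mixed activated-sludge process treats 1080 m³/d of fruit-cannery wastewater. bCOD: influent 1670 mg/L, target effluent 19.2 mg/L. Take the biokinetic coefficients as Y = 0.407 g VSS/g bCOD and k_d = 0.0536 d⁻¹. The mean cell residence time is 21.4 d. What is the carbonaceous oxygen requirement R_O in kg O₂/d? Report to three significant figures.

R_O ≈ 1300 kg O₂/d

Observed yield with endogenous decay: Y_obs = Y / (1 + k_d·θ_c) = 0.407 / (1 + 0.0536 × 21.4) = 0.407 / 2.147 = 0.1896 g VSS/g bCOD.
Substrate removed = Q·(S₀ − S) = 1080 m³/d × (1670 − 19.2) g/m³ = 1.78×10^6 g/d = 1783 kg/d.
P_X = Y_obs·Q·(S₀ − S) = 0.1896 × 1783 = 338.0 kg VSS/d.
Carbonaceous O₂ demand = substrate oxidised − cell-mass equivalent = 1783 − 1.42 × 338.0 = 1303 kg O₂/d.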